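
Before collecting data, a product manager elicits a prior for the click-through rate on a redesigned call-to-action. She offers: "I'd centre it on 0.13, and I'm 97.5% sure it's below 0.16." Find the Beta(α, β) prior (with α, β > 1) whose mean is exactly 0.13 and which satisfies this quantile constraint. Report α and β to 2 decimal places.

With mean 0.13 fixed, write α = 0.13s, β = 0.87s where s = α+β.
Need P(θ < 0.16) = 0.975 under Beta(0.13s, 0.87s). Normal approximation: (q−m)/√(m(1−m)/s) ≈ z_{0.975} = 1.96, so s ≈ 0.13·0.87·(1.96)²/(0.16−0.13)² = 482.7.
At s = 482.7: P(θ<0.16) ≈ 0.970. Adjusting to match 0.975 gives s ≈ 526.33.
So α = 0.13·526.33 ≈ 68.42, β = 0.87·526.33 ≈ 457.91.

α ≈ 68.42, β ≈ 457.91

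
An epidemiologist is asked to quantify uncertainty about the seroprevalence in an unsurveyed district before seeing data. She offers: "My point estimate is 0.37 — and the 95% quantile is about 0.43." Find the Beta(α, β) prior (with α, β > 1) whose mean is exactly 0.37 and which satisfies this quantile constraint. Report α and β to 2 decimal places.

α ≈ 66.30, β ≈ 112.89

With mean 0.37 fixed, write α = 0.37s, β = 0.63s where s = α+β.
Need P(θ < 0.43) = 0.95 under Beta(0.37s, 0.63s). Normal approximation: (q−m)/√(m(1−m)/s) ≈ z_{0.95} = 1.64, so s ≈ 0.37·0.63·(1.64)²/(0.43−0.37)² = 175.2.
At s = 175.2: P(θ<0.43) ≈ 0.948. Adjusting to match 0.95 gives s ≈ 179.19.
So α = 0.37·179.19 ≈ 66.30, β = 0.63·179.19 ≈ 112.89.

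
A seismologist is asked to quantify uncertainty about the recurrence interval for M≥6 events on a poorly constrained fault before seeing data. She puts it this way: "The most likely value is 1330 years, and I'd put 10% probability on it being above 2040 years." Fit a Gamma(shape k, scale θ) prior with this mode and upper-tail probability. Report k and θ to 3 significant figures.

Gamma(k,θ) with k>1 has mode (k−1)θ, so θ = 1330/(k−1).
Need P(X < 2040) = 0.9 with θ tied to k this way. Start at k = 2, θ = 1330: P(X<2040) ≈ 0.453.
Too low — raise k to concentrate. Iterating converges to k ≈ 11.2.
Then θ = 1330/(11.2−1) ≈ 130.

k ≈ 11.2, θ ≈ 130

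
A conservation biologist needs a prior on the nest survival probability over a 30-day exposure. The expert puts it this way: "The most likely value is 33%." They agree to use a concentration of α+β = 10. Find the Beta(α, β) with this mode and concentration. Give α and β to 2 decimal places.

For α,β > 1 the Beta mode is (α−1)/(α+β−2). With α+β = 10, the mode is (α−1)/8.
Set (α−1)/8 = 0.33 → α = 1 + 0.33·8 = 3.64.
β = 10 − α = 6.36.

α = 3.64, β = 6.36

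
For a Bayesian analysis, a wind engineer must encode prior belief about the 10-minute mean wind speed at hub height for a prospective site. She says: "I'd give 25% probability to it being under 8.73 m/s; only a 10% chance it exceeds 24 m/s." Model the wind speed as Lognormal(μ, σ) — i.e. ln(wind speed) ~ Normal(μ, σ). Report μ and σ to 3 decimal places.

If T ~ Lognormal(μ,σ) then ln T ~ Normal(μ,σ), so the p-quantile of ln T is μ + z_p·σ.
ln(8.73) = 2.167 and ln(24) = 3.178; z_{0.25} = -0.6745, z_{0.9} = 1.282.
σ = (3.178 − 2.167)/(1.282 − (-0.6745)) = 0.517.
μ = 2.167 − (-0.6745)·0.517 = 2.515.

μ ≈ 2.515, σ ≈ 0.517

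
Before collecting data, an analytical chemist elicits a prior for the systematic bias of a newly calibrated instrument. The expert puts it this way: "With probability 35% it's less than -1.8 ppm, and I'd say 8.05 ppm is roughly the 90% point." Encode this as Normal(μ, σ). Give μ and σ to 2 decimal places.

μ = 0.48, σ = 5.91

For Normal(μ,σ), the p-quantile is μ + z_p·σ. Here z_{0.35} = -0.3853, z_{0.9} = 1.282.
So -1.8 = μ − 0.3853σ and 8.05 = μ + 1.282σ.
Subtracting: σ = (8.05 − -1.8)/(1.282 − (-0.3853)) = 5.91.
Then μ = -1.8 − (-0.3853)·5.91 = 0.48.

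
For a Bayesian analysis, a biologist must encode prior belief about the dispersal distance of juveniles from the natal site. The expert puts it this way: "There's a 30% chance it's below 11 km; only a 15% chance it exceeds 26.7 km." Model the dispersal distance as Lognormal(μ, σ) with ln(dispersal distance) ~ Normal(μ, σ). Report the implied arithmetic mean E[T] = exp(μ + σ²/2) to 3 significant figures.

If T ~ Lognormal(μ,σ) then ln T ~ Normal(μ,σ), so the p-quantile of ln T is μ + z_p·σ.
ln(11) = 2.398 and ln(26.7) = 3.285; z_{0.3} = -0.5244, z_{0.85} = 1.036.
σ = (3.285 − 2.398)/(1.036 − (-0.5244)) = 0.568.
μ = 2.398 − (-0.5244)·0.568 = 2.696.
E[T] = exp(μ + σ²/2) = exp(2.696 + 0.1614) = 17.4 km.

E[T] ≈ 17.4 km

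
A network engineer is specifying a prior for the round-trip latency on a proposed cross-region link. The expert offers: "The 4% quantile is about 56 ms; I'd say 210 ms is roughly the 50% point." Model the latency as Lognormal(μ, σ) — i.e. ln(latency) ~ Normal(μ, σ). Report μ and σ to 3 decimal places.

If T ~ Lognormal(μ,σ) then ln T ~ Normal(μ,σ), so the p-quantile of ln T is μ + z_p·σ.
ln(56) = 4.025 and ln(210) = 5.347; z_{0.04} = -1.751, z_{0.5} = 0.
σ = (5.347 − 4.025)/(0 − (-1.751)) = 0.755.
μ = 4.025 − (-1.751)·0.755 = 5.347.

μ ≈ 5.347, σ ≈ 0.755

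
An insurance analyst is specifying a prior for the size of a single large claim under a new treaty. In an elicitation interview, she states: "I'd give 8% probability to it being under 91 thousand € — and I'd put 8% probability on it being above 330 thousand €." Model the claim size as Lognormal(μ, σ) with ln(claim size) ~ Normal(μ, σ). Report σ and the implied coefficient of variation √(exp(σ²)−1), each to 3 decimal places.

σ ≈ 0.458, CV ≈ 0.484

If T ~ Lognormal(μ,σ) then ln T ~ Normal(μ,σ), so the p-quantile of ln T is μ + z_p·σ.
ln(91) = 4.511 and ln(330) = 5.799; z_{0.08} = -1.405, z_{0.92} = 1.405.
σ = (5.799 − 4.511)/(1.405 − (-1.405)) = 0.458.
μ = 4.511 − (-1.405)·0.458 = 5.155.
CV = √(exp(σ²)−1) = √(exp(0.2102)−1) = 0.484.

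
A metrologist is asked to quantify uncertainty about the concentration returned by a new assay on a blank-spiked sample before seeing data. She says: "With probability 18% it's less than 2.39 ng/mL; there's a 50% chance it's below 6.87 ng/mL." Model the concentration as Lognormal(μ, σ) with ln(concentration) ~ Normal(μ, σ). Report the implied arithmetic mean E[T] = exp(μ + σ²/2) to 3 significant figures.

E[T] ≈ 13.4 ng/mL

If T ~ Lognormal(μ,σ) then ln T ~ Normal(μ,σ), so the p-quantile of ln T is μ + z_p·σ.
ln(2.39) = 0.8713 and ln(6.87) = 1.927; z_{0.18} = -0.9154, z_{0.5} = 0.
σ = (1.927 − 0.8713)/(0 − (-0.9154)) = 1.153.
μ = 0.8713 − (-0.9154)·1.153 = 1.927.
E[T] = exp(μ + σ²/2) = exp(1.927 + 0.6653) = 13.4 ng/mL.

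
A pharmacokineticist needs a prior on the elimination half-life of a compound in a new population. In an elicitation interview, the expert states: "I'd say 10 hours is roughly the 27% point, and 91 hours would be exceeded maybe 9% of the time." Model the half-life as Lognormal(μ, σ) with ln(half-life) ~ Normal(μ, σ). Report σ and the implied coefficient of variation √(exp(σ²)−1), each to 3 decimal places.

σ ≈ 1.130, CV ≈ 1.609

If T ~ Lognormal(μ,σ) then ln T ~ Normal(μ,σ), so the p-quantile of ln T is μ + z_p·σ.
ln(10) = 2.303 and ln(91) = 4.511; z_{0.27} = -0.6128, z_{0.91} = 1.341.
σ = (4.511 − 2.303)/(1.341 − (-0.6128)) = 1.130.
μ = 2.303 − (-0.6128)·1.130 = 2.995.
CV = √(exp(σ²)−1) = √(exp(1.2778)−1) = 1.609.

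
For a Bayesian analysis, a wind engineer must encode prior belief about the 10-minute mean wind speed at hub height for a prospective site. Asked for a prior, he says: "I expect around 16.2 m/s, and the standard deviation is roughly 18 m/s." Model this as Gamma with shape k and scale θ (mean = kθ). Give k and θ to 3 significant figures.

For Gamma(k, scale θ): mean = kθ, variance = kθ², so CV = 1/√k.
CV = SD/mean = 18/16.2 = 1.111, hence k = 1/CV² = 0.81.
Then θ = mean/k = 16.2/0.81 = 20.

k ≈ 0.81, θ ≈ 20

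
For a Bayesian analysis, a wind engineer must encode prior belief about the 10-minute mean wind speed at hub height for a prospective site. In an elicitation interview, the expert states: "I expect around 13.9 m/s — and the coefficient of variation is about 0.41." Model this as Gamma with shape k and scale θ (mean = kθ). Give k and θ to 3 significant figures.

For Gamma(k, scale θ): mean = kθ, variance = kθ², so CV = 1/√k.
CV = 0.41, hence k = 1/CV² = 5.95.
Then θ = mean/k = 13.9/5.95 = 2.34.

k ≈ 5.95, θ ≈ 2.34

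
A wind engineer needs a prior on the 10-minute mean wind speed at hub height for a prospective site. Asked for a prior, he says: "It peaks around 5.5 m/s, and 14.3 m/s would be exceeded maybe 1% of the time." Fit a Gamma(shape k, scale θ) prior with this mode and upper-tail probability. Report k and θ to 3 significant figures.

k ≈ 6.1, θ ≈ 1.08

Gamma(k,θ) with k>1 has mode (k−1)θ, so θ = 5.5/(k−1).
Need P(X < 14.3) = 0.99 with θ tied to k this way. Start at k = 2, θ = 5.5: P(X<14.3) ≈ 0.733.
Too low — raise k to concentrate. Iterating converges to k ≈ 6.1.
Then θ = 5.5/(6.1−1) ≈ 1.08.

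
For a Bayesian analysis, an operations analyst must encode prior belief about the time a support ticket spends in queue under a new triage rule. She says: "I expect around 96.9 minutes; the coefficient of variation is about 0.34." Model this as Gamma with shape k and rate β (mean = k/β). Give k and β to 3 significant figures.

For Gamma(k, rate β): mean = k/β, variance = k/β², so CV = 1/√k.
CV = 0.34, hence k = 1/CV² = 8.65.
Then β = k/mean = 8.65/96.9 = 0.0893.

k ≈ 8.65, β ≈ 0.0893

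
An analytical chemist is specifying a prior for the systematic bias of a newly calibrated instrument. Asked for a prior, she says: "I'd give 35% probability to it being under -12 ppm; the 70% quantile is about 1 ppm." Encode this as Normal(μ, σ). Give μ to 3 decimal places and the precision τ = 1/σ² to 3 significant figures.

The p-quantile of Normal(μ,σ) is μ + z_p·σ, with z_{0.35} = -0.3853 and z_{0.7} = 0.5244.
Eliminate σ: μ = (z₂·x₁ − z₁·x₂)/(z₂ − z₁) = (0.5244·-12 − (-0.3853)·1)/0.9097 = -6.494.
Then σ = (x₂ − x₁)/(z₂ − z₁) = (1 − -12)/0.9097 = 14.290.
Precision τ = 1/σ² = 1/14.29² = 0.0049.

μ = -6.494, τ = 0.0049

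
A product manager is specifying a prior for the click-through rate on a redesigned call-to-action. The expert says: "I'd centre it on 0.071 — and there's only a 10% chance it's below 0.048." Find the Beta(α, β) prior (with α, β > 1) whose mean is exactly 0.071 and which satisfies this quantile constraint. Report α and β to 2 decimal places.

With mean 0.071 fixed, write α = 0.071s, β = 0.929s where s = α+β.
Need P(θ < 0.048) = 0.1 under Beta(0.071s, 0.929s). Normal approximation: (q−m)/√(m(1−m)/s) ≈ z_{0.1} = -1.28, so s ≈ 0.071·0.929·(-1.28)²/(0.048−0.071)² = 204.8.
At s = 204.8: P(θ<0.048) ≈ 0.087. Adjusting to match 0.1 gives s ≈ 184.32.
So α = 0.071·184.32 ≈ 13.09, β = 0.929·184.32 ≈ 171.23.

α ≈ 13.09, β ≈ 171.23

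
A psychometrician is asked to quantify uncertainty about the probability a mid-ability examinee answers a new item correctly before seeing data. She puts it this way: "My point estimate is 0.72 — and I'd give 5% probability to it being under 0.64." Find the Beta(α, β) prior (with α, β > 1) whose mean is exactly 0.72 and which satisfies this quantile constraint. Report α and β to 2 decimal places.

With mean 0.72 fixed, write α = 0.72s, β = 0.28s where s = α+β.
Need P(θ < 0.64) = 0.05 under Beta(0.72s, 0.28s). Normal approximation: (q−m)/√(m(1−m)/s) ≈ z_{0.05} = -1.64, so s ≈ 0.72·0.28·(-1.64)²/(0.64−0.72)² = 85.2.
At s = 85.2: P(θ<0.64) ≈ 0.055. Adjusting to match 0.05 gives s ≈ 90.38.
So α = 0.72·90.38 ≈ 65.08, β = 0.28·90.38 ≈ 25.31.

α ≈ 65.08, β ≈ 25.31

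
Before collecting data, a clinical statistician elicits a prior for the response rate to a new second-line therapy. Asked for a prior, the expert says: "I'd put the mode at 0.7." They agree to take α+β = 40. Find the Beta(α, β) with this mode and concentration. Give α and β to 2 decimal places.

α = 27.60, β = 12.40

For α,β > 1 the Beta mode is (α−1)/(α+β−2). With α+β = 40, the mode is (α−1)/38.
Set (α−1)/38 = 0.7 → α = 1 + 0.7·38 = 27.60.
β = 40 − α = 12.40.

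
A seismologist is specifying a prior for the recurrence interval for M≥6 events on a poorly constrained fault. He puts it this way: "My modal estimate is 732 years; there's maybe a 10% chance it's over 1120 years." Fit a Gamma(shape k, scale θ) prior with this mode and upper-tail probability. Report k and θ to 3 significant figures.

k ≈ 11.3, θ ≈ 71

Gamma(k,θ) with k>1 has mode (k−1)θ, so θ = 732/(k−1).
Need P(X < 1120) = 0.9 with θ tied to k this way. Start at k = 2, θ = 732: P(X<1120) ≈ 0.452.
Too low — raise k to concentrate. Iterating converges to k ≈ 11.3.
Then θ = 732/(11.3−1) ≈ 71.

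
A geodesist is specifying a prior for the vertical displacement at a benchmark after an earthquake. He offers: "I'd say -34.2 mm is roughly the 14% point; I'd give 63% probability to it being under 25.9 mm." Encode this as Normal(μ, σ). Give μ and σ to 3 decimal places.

For Normal(μ,σ), the p-quantile is μ + z_p·σ. Here z_{0.14} = -1.08, z_{0.63} = 0.3319.
So -34.2 = μ − 1.08σ and 25.9 = μ + 0.3319σ.
Subtracting: σ = (25.9 − -34.2)/(0.3319 − (-1.08)) = 42.559.
Then μ = -34.2 − (-1.08)·42.559 = 11.777.

μ = 11.777, σ = 42.559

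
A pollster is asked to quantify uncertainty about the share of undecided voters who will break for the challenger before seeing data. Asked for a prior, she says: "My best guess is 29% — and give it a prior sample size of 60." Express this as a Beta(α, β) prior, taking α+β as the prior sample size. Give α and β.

Under the effective-sample-size interpretation, Beta(α, β) has prior mean α/(α+β) and prior sample size α+β.
So α+β = 60 and α/(α+β) = 0.29, giving α = 0.29·60 = 17.4 and β = 60 − 17.4 = 42.6.

α = 17.4, β = 42.6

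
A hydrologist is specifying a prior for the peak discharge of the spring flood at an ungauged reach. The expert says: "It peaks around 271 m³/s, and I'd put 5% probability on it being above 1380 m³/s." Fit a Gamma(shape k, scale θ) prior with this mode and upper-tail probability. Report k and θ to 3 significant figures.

Gamma(k,θ) with k>1 has mode (k−1)θ, so θ = 271/(k−1).
Need P(X < 1380) = 0.95 with θ tied to k this way. Start at k = 2, θ = 271: P(X<1380) ≈ 0.963.
Too high — lower k to spread out. Iterating converges to k ≈ 1.9.
Then θ = 271/(1.9−1) ≈ 301.

k ≈ 1.9, θ ≈ 301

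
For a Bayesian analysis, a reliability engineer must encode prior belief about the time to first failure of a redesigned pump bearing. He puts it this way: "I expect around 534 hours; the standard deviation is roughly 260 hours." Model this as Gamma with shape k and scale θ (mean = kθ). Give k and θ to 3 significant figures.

k ≈ 4.22, θ ≈ 127

For Gamma(k, scale θ): mean = kθ, variance = kθ², so CV = 1/√k.
CV = SD/mean = 260/534 = 0.4869, hence k = 1/CV² = 4.22.
Then θ = mean/k = 534/4.22 = 127.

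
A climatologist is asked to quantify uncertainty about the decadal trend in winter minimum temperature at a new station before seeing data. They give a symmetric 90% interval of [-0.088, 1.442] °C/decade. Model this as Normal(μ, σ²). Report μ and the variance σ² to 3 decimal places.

μ = 0.677, σ² = 0.216

A symmetric 90% interval runs μ ± z·σ with z = 1.645.
Half-width = 0.765, so σ = 0.765/1.645 = 0.4651 and σ² = 0.216.
μ is the interval midpoint, 0.677.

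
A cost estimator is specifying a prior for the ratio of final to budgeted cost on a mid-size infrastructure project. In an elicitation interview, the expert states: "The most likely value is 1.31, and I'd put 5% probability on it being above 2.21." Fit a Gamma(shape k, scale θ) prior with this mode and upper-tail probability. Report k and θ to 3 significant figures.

Gamma(k,θ) with k>1 has mode (k−1)θ, so θ = 1.31/(k−1).
Need P(X < 2.21) = 0.95 with θ tied to k this way. Start at k = 2, θ = 1.31: P(X<2.21) ≈ 0.503.
Too low — raise k to concentrate. Iterating converges to k ≈ 11.2.
Then θ = 1.31/(11.2−1) ≈ 0.128.

k ≈ 11.2, θ ≈ 0.128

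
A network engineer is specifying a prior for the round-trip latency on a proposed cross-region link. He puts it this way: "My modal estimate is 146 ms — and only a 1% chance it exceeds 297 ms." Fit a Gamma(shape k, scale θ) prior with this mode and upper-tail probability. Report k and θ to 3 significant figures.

k ≈ 10.7, θ ≈ 15

Gamma(k,θ) with k>1 has mode (k−1)θ, so θ = 146/(k−1).
Need P(X < 297) = 0.99 with θ tied to k this way. Start at k = 2, θ = 146: P(X<297) ≈ 0.603.
Too low — raise k to concentrate. Iterating converges to k ≈ 10.7.
Then θ = 146/(10.7−1) ≈ 15.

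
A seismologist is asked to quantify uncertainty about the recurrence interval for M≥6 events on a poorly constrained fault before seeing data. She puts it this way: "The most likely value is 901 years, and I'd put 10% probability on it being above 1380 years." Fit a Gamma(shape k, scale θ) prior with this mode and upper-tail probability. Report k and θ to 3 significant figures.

Gamma(k,θ) with k>1 has mode (k−1)θ, so θ = 901/(k−1).
Need P(X < 1380) = 0.9 with θ tied to k this way. Start at k = 2, θ = 901: P(X<1380) ≈ 0.453.
Too low — raise k to concentrate. Iterating converges to k ≈ 11.3.
Then θ = 901/(11.3−1) ≈ 87.7.

k ≈ 11.3, θ ≈ 87.7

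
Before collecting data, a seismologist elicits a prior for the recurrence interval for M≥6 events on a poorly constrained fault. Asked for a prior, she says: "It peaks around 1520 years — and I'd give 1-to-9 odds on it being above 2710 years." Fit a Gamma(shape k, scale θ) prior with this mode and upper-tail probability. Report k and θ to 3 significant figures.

Gamma(k,θ) with k>1 has mode (k−1)θ, so θ = 1520/(k−1).
Need P(X < 2710) = 0.9 with θ tied to k this way. Start at k = 2, θ = 1520: P(X<2710) ≈ 0.532.
Too low — raise k to concentrate. Iterating converges to k ≈ 6.69.
Then θ = 1520/(6.69−1) ≈ 267.

k ≈ 6.69, θ ≈ 267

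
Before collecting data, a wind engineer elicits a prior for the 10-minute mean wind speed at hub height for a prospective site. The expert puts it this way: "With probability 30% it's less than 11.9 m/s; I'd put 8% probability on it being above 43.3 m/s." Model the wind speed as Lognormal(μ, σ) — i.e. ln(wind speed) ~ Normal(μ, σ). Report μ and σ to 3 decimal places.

μ ≈ 2.828, σ ≈ 0.669

If T ~ Lognormal(μ,σ) then ln T ~ Normal(μ,σ), so the p-quantile of ln T is μ + z_p·σ.
ln(11.9) = 2.477 and ln(43.3) = 3.768; z_{0.3} = -0.5244, z_{0.92} = 1.405.
σ = (3.768 − 2.477)/(1.405 − (-0.5244)) = 0.669.
μ = 2.477 − (-0.5244)·0.669 = 2.828.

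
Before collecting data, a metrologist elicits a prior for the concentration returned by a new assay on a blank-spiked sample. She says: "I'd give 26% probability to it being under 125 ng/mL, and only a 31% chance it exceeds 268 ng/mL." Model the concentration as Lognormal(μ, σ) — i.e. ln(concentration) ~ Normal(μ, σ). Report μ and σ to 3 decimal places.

μ ≈ 5.259, σ ≈ 0.669

If T ~ Lognormal(μ,σ) then ln T ~ Normal(μ,σ), so the p-quantile of ln T is μ + z_p·σ.
ln(125) = 4.828 and ln(268) = 5.591; z_{0.26} = -0.6433, z_{0.69} = 0.4959.
σ = (5.591 − 4.828)/(0.4959 − (-0.6433)) = 0.669.
μ = 4.828 − (-0.6433)·0.669 = 5.259.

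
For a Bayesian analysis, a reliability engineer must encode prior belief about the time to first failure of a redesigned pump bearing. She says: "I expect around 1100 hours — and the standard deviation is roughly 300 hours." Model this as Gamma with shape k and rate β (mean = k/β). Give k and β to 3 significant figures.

k ≈ 13.4, β ≈ 0.0122

For Gamma(k, rate β): mean = k/β, variance = k/β², so CV = 1/√k.
CV = SD/mean = 300/1100 = 0.2727, hence k = 1/CV² = 13.4.
Then β = k/mean = 13.4/1100 = 0.0122.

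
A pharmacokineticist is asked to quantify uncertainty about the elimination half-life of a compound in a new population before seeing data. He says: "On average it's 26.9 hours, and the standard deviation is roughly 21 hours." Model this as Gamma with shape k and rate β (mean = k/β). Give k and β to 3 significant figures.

k ≈ 1.64, β ≈ 0.061

For Gamma(k, rate β): mean = k/β, variance = k/β², so CV = 1/√k.
CV = SD/mean = 21/26.9 = 0.7807, hence k = 1/CV² = 1.64.
Then β = k/mean = 1.64/26.9 = 0.061.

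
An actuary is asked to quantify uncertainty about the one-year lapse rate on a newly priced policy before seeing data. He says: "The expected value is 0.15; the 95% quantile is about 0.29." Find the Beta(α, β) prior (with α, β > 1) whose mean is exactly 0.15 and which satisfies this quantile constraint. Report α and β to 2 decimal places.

With mean 0.15 fixed, write α = 0.15s, β = 0.85s where s = α+β.
Need P(θ < 0.29) = 0.95 under Beta(0.15s, 0.85s). Normal approximation: (q−m)/√(m(1−m)/s) ≈ z_{0.95} = 1.64, so s ≈ 0.15·0.85·(1.64)²/(0.29−0.15)² = 17.6.
At s = 17.6: P(θ<0.29) ≈ 0.934. Adjusting to match 0.95 gives s ≈ 21.59.
So α = 0.15·21.59 ≈ 3.24, β = 0.85·21.59 ≈ 18.35.

α ≈ 3.24, β ≈ 18.35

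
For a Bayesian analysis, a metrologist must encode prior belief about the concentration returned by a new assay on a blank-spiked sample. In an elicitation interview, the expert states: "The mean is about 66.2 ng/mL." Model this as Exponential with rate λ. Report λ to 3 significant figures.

λ ≈ 0.0151

Exponential mean = 1/λ, so λ = 1/66.2 = 0.0151.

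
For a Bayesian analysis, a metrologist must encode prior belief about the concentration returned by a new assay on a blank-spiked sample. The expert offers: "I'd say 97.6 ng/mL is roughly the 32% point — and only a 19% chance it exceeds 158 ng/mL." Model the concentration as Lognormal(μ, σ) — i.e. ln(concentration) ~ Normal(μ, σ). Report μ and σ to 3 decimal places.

μ ≈ 4.748, σ ≈ 0.358

If T ~ Lognormal(μ,σ) then ln T ~ Normal(μ,σ), so the p-quantile of ln T is μ + z_p·σ.
ln(97.6) = 4.581 and ln(158) = 5.063; z_{0.32} = -0.4677, z_{0.81} = 0.8779.
σ = (5.063 − 4.581)/(0.8779 − (-0.4677)) = 0.358.
μ = 4.581 − (-0.4677)·0.358 = 4.748.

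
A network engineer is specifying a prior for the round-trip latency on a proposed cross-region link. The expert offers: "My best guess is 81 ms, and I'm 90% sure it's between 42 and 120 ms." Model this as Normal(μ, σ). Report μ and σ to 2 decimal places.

μ = 81.00, σ = 23.71

A symmetric 90% interval runs μ ± z·σ with z = 1.645.
Half-width = 39, so σ = 39/1.645 = 23.71.
μ is the stated best guess, 81.00.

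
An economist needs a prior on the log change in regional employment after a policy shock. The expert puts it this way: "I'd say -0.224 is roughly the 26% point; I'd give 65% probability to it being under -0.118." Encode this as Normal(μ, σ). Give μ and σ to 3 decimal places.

The p-quantile of Normal(μ,σ) is μ + z_p·σ, with z_{0.26} = -0.6433 and z_{0.65} = 0.3853.
Eliminate σ: μ = (z₂·x₁ − z₁·x₂)/(z₂ − z₁) = (0.3853·-0.224 − (-0.6433)·-0.118)/1.029 = -0.158.
Then σ = (x₂ − x₁)/(z₂ − z₁) = (-0.118 − -0.224)/1.029 = 0.103.

μ = -0.158, σ = 0.103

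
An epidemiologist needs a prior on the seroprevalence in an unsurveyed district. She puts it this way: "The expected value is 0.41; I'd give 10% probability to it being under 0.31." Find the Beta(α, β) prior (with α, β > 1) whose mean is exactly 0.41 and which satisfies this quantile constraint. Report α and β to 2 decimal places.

α ≈ 15.80, β ≈ 22.74

With mean 0.41 fixed, write α = 0.41s, β = 0.59s where s = α+β.
Need P(θ < 0.31) = 0.1 under Beta(0.41s, 0.59s). Normal approximation: (q−m)/√(m(1−m)/s) ≈ z_{0.1} = -1.28, so s ≈ 0.41·0.59·(-1.28)²/(0.31−0.41)² = 39.7.
At s = 39.7: P(θ<0.31) ≈ 0.096. Adjusting to match 0.1 gives s ≈ 38.54.
So α = 0.41·38.54 ≈ 15.80, β = 0.59·38.54 ≈ 22.74.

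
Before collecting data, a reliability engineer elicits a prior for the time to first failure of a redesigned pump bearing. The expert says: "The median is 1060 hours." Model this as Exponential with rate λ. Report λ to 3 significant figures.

Exponential median = ln 2 / λ, so λ = ln 2 / 1060.0 = 0.000654.

λ ≈ 0.000654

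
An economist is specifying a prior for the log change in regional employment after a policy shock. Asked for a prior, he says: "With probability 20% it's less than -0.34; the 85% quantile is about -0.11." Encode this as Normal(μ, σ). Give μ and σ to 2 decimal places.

For Normal(μ,σ), the p-quantile is μ + z_p·σ. Here z_{0.2} = -0.8416, z_{0.85} = 1.036.
So -0.34 = μ − 0.8416σ and -0.11 = μ + 1.036σ.
Subtracting: σ = (-0.11 − -0.34)/(1.036 − (-0.8416)) = 0.12.
Then μ = -0.34 − (-0.8416)·0.12 = -0.24.

μ = -0.24, σ = 0.12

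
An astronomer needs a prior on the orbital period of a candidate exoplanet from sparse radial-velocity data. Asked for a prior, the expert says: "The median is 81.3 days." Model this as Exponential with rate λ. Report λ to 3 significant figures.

Exponential median = ln 2 / λ, so λ = ln 2 / 81.3 = 0.00853.

λ ≈ 0.00853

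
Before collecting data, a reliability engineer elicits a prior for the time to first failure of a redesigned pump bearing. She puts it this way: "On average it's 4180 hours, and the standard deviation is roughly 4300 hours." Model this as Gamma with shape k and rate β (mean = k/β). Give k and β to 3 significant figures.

For Gamma(k, rate β): mean = k/β, variance = k/β², so CV = 1/√k.
CV = SD/mean = 4300/4180 = 1.029, hence k = 1/CV² = 0.945.
Then β = k/mean = 0.945/4180 = 0.000226.

k ≈ 0.945, β ≈ 0.000226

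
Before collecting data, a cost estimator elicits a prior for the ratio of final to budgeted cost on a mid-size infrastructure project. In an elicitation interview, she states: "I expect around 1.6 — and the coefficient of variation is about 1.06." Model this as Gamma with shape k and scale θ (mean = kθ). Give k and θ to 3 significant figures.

k ≈ 0.89, θ ≈ 1.8

For Gamma(k, scale θ): mean = kθ, variance = kθ², so CV = 1/√k.
CV = 1.06, hence k = 1/CV² = 0.89.
Then θ = mean/k = 1.6/0.89 = 1.8.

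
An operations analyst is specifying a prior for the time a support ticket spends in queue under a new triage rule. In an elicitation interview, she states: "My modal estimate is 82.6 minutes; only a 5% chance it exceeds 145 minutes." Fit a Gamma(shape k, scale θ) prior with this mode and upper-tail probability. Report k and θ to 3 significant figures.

k ≈ 9.81, θ ≈ 9.38

Gamma(k,θ) with k>1 has mode (k−1)θ, so θ = 82.6/(k−1).
Need P(X < 145) = 0.95 with θ tied to k this way. Start at k = 2, θ = 82.6: P(X<145) ≈ 0.524.
Too low — raise k to concentrate. Iterating converges to k ≈ 9.81.
Then θ = 82.6/(9.81−1) ≈ 9.38.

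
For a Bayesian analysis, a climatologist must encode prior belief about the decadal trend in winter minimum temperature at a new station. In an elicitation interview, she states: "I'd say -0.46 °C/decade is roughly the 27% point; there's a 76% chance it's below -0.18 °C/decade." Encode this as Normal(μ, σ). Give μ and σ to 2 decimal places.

μ = -0.33, σ = 0.21

For Normal(μ,σ), the p-quantile is μ + z_p·σ. Here z_{0.27} = -0.6128, z_{0.76} = 0.7063.
So -0.46 = μ − 0.6128σ and -0.18 = μ + 0.7063σ.
Subtracting: σ = (-0.18 − -0.46)/(0.7063 − (-0.6128)) = 0.21.
Then μ = -0.46 − (-0.6128)·0.21 = -0.33.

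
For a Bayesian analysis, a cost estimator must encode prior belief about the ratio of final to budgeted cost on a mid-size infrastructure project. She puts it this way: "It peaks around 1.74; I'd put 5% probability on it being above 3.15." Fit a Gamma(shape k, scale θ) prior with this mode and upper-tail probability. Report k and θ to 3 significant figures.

Gamma(k,θ) with k>1 has mode (k−1)θ, so θ = 1.74/(k−1).
Need P(X < 3.15) = 0.95 with θ tied to k this way. Start at k = 2, θ = 1.74: P(X<3.15) ≈ 0.540.
Too low — raise k to concentrate. Iterating converges to k ≈ 8.91.
Then θ = 1.74/(8.91−1) ≈ 0.22.

k ≈ 8.91, θ ≈ 0.22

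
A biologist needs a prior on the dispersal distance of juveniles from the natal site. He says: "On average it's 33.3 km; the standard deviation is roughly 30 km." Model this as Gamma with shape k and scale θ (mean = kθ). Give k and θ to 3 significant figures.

For Gamma(k, scale θ): mean = kθ, variance = kθ², so CV = 1/√k.
CV = SD/mean = 30/33.3 = 0.9009, hence k = 1/CV² = 1.23.
Then θ = mean/k = 33.3/1.23 = 27.

k ≈ 1.23, θ ≈ 27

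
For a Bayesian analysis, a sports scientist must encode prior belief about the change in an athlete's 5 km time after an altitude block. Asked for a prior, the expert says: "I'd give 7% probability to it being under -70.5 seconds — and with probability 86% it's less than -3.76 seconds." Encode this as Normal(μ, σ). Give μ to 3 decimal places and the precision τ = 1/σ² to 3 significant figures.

The p-quantile of Normal(μ,σ) is μ + z_p·σ, with z_{0.07} = -1.476 and z_{0.86} = 1.08.
Eliminate σ: μ = (z₂·x₁ − z₁·x₂)/(z₂ − z₁) = (1.08·-70.5 − (-1.476)·-3.76)/2.556 = -31.967.
Then σ = (x₂ − x₁)/(z₂ − z₁) = (-3.76 − -70.5)/2.556 = 26.110.
Precision τ = 1/σ² = 1/26.11² = 0.00147.

μ = -31.967, τ = 0.00147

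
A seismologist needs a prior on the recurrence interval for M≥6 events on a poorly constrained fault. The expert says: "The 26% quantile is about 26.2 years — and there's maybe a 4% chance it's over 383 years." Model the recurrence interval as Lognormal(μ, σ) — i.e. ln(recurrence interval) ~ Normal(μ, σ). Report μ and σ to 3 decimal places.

If T ~ Lognormal(μ,σ) then ln T ~ Normal(μ,σ), so the p-quantile of ln T is μ + z_p·σ.
ln(26.2) = 3.266 and ln(383) = 5.948; z_{0.26} = -0.6433, z_{0.96} = 1.751.
σ = (5.948 − 3.266)/(1.751 − (-0.6433)) = 1.120.
μ = 3.266 − (-0.6433)·1.120 = 3.987.

μ ≈ 3.987, σ ≈ 1.120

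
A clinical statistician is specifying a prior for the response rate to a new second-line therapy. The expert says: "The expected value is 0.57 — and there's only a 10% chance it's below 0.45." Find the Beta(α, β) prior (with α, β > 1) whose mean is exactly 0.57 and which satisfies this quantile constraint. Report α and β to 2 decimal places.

With mean 0.57 fixed, write α = 0.57s, β = 0.43s where s = α+β.
Need P(θ < 0.45) = 0.1 under Beta(0.57s, 0.43s). Normal approximation: (q−m)/√(m(1−m)/s) ≈ z_{0.1} = -1.28, so s ≈ 0.57·0.43·(-1.28)²/(0.45−0.57)² = 28.0.
At s = 28.0: P(θ<0.45) ≈ 0.101. Adjusting to match 0.1 gives s ≈ 28.12.
So α = 0.57·28.12 ≈ 16.03, β = 0.43·28.12 ≈ 12.09.

α ≈ 16.03, β ≈ 12.09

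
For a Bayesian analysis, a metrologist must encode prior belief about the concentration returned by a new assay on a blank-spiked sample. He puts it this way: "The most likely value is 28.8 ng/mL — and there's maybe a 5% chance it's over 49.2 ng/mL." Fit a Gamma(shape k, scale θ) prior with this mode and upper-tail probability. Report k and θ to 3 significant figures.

k ≈ 10.7, θ ≈ 2.96

Gamma(k,θ) with k>1 has mode (k−1)θ, so θ = 28.8/(k−1).
Need P(X < 49.2) = 0.95 with θ tied to k this way. Start at k = 2, θ = 28.8: P(X<49.2) ≈ 0.509.
Too low — raise k to concentrate. Iterating converges to k ≈ 10.7.
Then θ = 28.8/(10.7−1) ≈ 2.96.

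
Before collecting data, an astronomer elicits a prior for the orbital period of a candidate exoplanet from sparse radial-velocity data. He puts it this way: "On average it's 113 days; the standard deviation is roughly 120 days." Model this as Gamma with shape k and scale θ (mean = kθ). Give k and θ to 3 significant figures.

k ≈ 0.887, θ ≈ 127

For Gamma(k, scale θ): mean = kθ, variance = kθ², so CV = 1/√k.
CV = SD/mean = 120/113 = 1.062, hence k = 1/CV² = 0.887.
Then θ = mean/k = 113/0.887 = 127.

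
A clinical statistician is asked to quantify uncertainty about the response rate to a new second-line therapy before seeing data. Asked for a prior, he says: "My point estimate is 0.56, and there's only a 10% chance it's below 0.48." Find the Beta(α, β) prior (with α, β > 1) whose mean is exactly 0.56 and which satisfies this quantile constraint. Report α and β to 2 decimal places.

With mean 0.56 fixed, write α = 0.56s, β = 0.44s where s = α+β.
Need P(θ < 0.48) = 0.1 under Beta(0.56s, 0.44s). Normal approximation: (q−m)/√(m(1−m)/s) ≈ z_{0.1} = -1.28, so s ≈ 0.56·0.44·(-1.28)²/(0.48−0.56)² = 63.2.
At s = 63.2: P(θ<0.48) ≈ 0.101. Adjusting to match 0.1 gives s ≈ 63.54.
So α = 0.56·63.54 ≈ 35.59, β = 0.44·63.54 ≈ 27.96.

α ≈ 35.59, β ≈ 27.96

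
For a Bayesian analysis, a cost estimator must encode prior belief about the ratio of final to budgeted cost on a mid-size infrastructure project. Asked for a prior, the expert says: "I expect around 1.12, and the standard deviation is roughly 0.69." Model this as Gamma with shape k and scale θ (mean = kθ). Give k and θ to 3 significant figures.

For Gamma(k, scale θ): mean = kθ, variance = kθ², so CV = 1/√k.
CV = SD/mean = 0.69/1.12 = 0.6161, hence k = 1/CV² = 2.63.
Then θ = mean/k = 1.12/2.63 = 0.425.

k ≈ 2.63, θ ≈ 0.425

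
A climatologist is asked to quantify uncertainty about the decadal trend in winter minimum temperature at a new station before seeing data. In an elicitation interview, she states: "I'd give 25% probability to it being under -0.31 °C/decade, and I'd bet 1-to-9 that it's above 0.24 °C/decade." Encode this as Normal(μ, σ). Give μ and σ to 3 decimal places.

μ = -0.120, σ = 0.281

For Normal(μ,σ), the p-quantile is μ + z_p·σ. Here z_{0.25} = -0.6745, z_{0.9} = 1.282.
So -0.31 = μ − 0.6745σ and 0.24 = μ + 1.282σ.
Subtracting: σ = (0.24 − -0.31)/(1.282 − (-0.6745)) = 0.281.
Then μ = -0.31 − (-0.6745)·0.281 = -0.120.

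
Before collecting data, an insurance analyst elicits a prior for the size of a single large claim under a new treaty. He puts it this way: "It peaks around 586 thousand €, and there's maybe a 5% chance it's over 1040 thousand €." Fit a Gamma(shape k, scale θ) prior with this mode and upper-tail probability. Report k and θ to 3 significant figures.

k ≈ 9.47, θ ≈ 69.2

Gamma(k,θ) with k>1 has mode (k−1)θ, so θ = 586/(k−1).
Need P(X < 1040) = 0.95 with θ tied to k this way. Start at k = 2, θ = 586: P(X<1040) ≈ 0.530.
Too low — raise k to concentrate. Iterating converges to k ≈ 9.47.
Then θ = 586/(9.47−1) ≈ 69.2.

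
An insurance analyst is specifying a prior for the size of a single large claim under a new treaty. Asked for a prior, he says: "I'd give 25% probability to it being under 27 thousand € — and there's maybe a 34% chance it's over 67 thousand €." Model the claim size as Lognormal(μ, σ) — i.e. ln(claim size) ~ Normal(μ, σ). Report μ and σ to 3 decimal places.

μ ≈ 3.860, σ ≈ 0.836

If T ~ Lognormal(μ,σ) then ln T ~ Normal(μ,σ), so the p-quantile of ln T is μ + z_p·σ.
ln(27) = 3.296 and ln(67) = 4.205; z_{0.25} = -0.6745, z_{0.66} = 0.4125.
σ = (4.205 − 3.296)/(0.4125 − (-0.6745)) = 0.836.
μ = 3.296 − (-0.6745)·0.836 = 3.860.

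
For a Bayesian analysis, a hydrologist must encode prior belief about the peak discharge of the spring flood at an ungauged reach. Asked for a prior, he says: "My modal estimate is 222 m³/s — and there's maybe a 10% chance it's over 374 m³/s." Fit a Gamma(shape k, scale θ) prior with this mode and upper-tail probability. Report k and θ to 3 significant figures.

Gamma(k,θ) with k>1 has mode (k−1)θ, so θ = 222/(k−1).
Need P(X < 374) = 0.9 with θ tied to k this way. Start at k = 2, θ = 222: P(X<374) ≈ 0.502.
Too low — raise k to concentrate. Iterating converges to k ≈ 7.95.
Then θ = 222/(7.95−1) ≈ 31.9.

k ≈ 7.95, θ ≈ 31.9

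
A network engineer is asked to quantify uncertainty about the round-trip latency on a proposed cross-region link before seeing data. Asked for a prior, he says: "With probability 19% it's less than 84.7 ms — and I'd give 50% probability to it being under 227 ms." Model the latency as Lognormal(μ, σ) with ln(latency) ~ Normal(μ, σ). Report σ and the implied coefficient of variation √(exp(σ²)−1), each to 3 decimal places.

σ ≈ 1.123, CV ≈ 1.590

If T ~ Lognormal(μ,σ) then ln T ~ Normal(μ,σ), so the p-quantile of ln T is μ + z_p·σ.
ln(84.7) = 4.439 and ln(227) = 5.425; z_{0.19} = -0.8779, z_{0.5} = 0.
σ = (5.425 − 4.439)/(0 − (-0.8779)) = 1.123.
μ = 4.439 − (-0.8779)·1.123 = 5.425.
CV = √(exp(σ²)−1) = √(exp(1.2610)−1) = 1.590.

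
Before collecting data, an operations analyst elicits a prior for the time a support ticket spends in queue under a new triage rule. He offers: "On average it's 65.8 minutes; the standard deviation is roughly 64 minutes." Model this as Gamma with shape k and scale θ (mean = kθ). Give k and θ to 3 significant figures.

k ≈ 1.06, θ ≈ 62.2

For Gamma(k, scale θ): mean = kθ, variance = kθ², so CV = 1/√k.
CV = SD/mean = 64/65.8 = 0.9726, hence k = 1/CV² = 1.06.
Then θ = mean/k = 65.8/1.06 = 62.2.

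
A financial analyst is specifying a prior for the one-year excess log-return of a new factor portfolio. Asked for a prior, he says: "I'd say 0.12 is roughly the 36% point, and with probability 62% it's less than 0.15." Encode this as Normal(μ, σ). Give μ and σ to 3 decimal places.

μ = 0.136, σ = 0.045

The p-quantile of Normal(μ,σ) is μ + z_p·σ, with z_{0.36} = -0.3585 and z_{0.62} = 0.3055.
Eliminate σ: μ = (z₂·x₁ − z₁·x₂)/(z₂ − z₁) = (0.3055·0.12 − (-0.3585)·0.15)/0.6639 = 0.136.
Then σ = (x₂ − x₁)/(z₂ − z₁) = (0.15 − 0.12)/0.6639 = 0.045.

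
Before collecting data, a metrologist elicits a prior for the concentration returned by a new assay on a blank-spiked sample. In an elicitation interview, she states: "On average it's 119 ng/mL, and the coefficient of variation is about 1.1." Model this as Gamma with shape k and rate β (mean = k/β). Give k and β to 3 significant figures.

For Gamma(k, rate β): mean = k/β, variance = k/β², so CV = 1/√k.
CV = 1.1, hence k = 1/CV² = 0.826.
Then β = k/mean = 0.826/119 = 0.00694.

k ≈ 0.826, β ≈ 0.00694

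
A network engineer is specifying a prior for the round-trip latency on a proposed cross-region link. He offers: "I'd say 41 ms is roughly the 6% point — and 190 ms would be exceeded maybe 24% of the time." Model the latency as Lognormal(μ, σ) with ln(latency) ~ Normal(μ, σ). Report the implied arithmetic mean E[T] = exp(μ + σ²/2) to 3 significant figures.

E[T] ≈ 148 ms

If T ~ Lognormal(μ,σ) then ln T ~ Normal(μ,σ), so the p-quantile of ln T is μ + z_p·σ.
ln(41) = 3.714 and ln(190) = 5.247; z_{0.06} = -1.555, z_{0.76} = 0.7063.
σ = (5.247 − 3.714)/(0.7063 − (-1.555)) = 0.678.
μ = 3.714 − (-1.555)·0.678 = 4.768.
E[T] = exp(μ + σ²/2) = exp(4.768 + 0.2300) = 148 ms.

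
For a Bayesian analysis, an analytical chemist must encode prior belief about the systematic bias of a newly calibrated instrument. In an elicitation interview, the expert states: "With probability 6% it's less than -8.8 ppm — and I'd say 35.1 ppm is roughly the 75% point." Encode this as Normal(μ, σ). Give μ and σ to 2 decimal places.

μ = 21.82, σ = 19.69

For Normal(μ,σ), the p-quantile is μ + z_p·σ. Here z_{0.06} = -1.555, z_{0.75} = 0.6745.
So -8.8 = μ − 1.555σ and 35.1 = μ + 0.6745σ.
Subtracting: σ = (35.1 − -8.8)/(0.6745 − (-1.555)) = 19.69.
Then μ = -8.8 − (-1.555)·19.69 = 21.82.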